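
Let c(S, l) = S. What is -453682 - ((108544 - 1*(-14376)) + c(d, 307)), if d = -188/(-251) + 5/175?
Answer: -5065455401/8785 ≈ -5.7660e+5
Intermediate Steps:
d = 6831/8785 (d = -188*(-1/251) + 5*(1/175) = 188/251 + 1/35 = 6831/8785 ≈ 0.77758)
-453682 - ((108544 - 1*(-14376)) + c(d, 307)) = -453682 - ((108544 - 1*(-14376)) + 6831/8785) = -453682 - ((108544 + 14376) + 6831/8785) = -453682 - (122920 + 6831/8785) = -453682 - 1*1079859031/8785 = -453682 - 1079859031/8785 = -5065455401/8785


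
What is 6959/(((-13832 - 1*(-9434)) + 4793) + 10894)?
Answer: 6959/11289 ≈ 0.61644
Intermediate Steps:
6959/(((-13832 - 1*(-9434)) + 4793) + 10894) = 6959/(((-13832 + 9434) + 4793) + 10894) = 6959/((-4398 + 4793) + 10894) = 6959/(395 + 10894) = 6959/11289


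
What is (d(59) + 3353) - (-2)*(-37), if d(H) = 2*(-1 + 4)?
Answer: 3285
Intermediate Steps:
d(H) = 6 (d(H) = 2*3 = 6)
(d(59) + 3353) - (-2)*(-37) = (6 + 3353) - (-2)*(-37) = 3359 - 1*74 = 3359 - 74 = 3285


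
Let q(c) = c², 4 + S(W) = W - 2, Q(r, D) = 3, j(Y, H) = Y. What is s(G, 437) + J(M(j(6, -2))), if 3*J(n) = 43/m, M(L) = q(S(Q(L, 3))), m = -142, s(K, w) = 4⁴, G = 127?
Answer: 109013/426 ≈ 255.90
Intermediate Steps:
s(K, w) = 256
S(W) = -6 + W (S(W) = -4 + (W - 2) = -4 + (-2 + W) = -6 + W)
M(L) = 9 (M(L) = (-6 + 3)² = (-3)² = 9)
J(n) = -43/426 (J(n) = (43/(-142))/3 = (43*(-1/142))/3 = (⅓)*(-43/142) = -43/426)
s(G, 437) + J(M(j(6, -2))) = 256 - 43/426 = 109013/426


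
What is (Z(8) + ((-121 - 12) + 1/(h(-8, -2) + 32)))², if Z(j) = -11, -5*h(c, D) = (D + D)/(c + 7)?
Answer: 504406681/24336 ≈ 20727.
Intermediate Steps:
h(c, D) = -2*D/(5*(7 + c)) (h(c, D) = -(D + D)/(5*(c + 7)) = -2*D/(5*(7 + c)))
(Z(8) + ((-121 - 12) + 1/(h(-8, -2) + 32)))² = (-11 + ((-121 - 12) + 1/(-2*(-2)/(35 + 5*(-8)) + 32)))² = (-11 + (-133 + 1/(-2*(-2)/(35 - 40) + 32)))² = (-11 + (-133 + 1/(-2*(-2)/(-5) + 32)))² = (-11 + (-133 + 1/(-2*(-2)*(-⅕) + 32)))² = (-11 + (-133 + 1/(-⅘ + 32)))² = (-11 + (-133 + 1/(156/5)))² = (-11 + (-133 + 5/156))² = (-11 - 20743/156)² = (-22459/156)² = 504406681/24336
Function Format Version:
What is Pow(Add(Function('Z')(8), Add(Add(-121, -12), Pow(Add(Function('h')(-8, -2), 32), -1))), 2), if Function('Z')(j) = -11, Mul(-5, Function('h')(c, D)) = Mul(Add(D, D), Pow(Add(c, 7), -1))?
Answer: Rational(504406681, 24336) ≈ 20727.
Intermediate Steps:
Function('h')(c, D) = Mul(Rational(-2, 5), D, Pow(Add(7, c), -1)) (Function('h')(c, D) = Mul(Rational(-1, 5), Mul(Add(D, D), Pow(Add(c, 7), -1))) = Mul(Rational(-1, 5), Mul(Mul(2, D), Pow(Add(7, c), -1))) = Mul(Rational(-1, 5), Mul(2, D, Pow(Add(7, c), -1))) = Mul(Rational(-2, 5), D, Pow(Add(7, c), -1)))
Pow(Add(Function('Z')(8), Add(Add(-121, -12), Pow(Add(Function('h')(-8, -2), 32), -1))), 2) = Pow(Add(-11, Add(Add(-121, -12), Pow(Add(Mul(-2, -2, Pow(Add(35, Mul(5, -8)), -1)), 32), -1))), 2) = Pow(Add(-11, Add(-133, Pow(Add(Mul(-2, -2, Pow(Add(35, -40), -1)), 32), -1))), 2) = Pow(Add(-11, Add(-133, Pow(Add(Mul(-2, -2, Pow(-5, -1)), 32), -1))), 2) = Pow(Add(-11, Add(-133, Pow(Add(Mul(-2, -2, Rational(-1, 5)), 32), -1))), 2) = Pow(Add(-11, Add(-133, Pow(Add(Rational(-4, 5), 32), -1))), 2) = Pow(Add(-11, Add(-133, Pow(Rational(156, 5), -1))), 2) = Pow(Add(-11, Add(-133, Rational(5, 156))), 2) = Pow(Add(-11, Rational(-20743, 156)), 2) = Pow(Rational(-22459, 156), 2) = Rational(504406681, 24336)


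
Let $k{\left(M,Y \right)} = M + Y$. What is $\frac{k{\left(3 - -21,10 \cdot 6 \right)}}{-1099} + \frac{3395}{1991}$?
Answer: $\frac{509123}{312587} \approx 1.6287$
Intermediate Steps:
$\frac{k{\left(3 - -21,10 \cdot 6 \right)}}{-1099} + \frac{3395}{1991} = \frac{\left(3 - -21\right) + 10 \cdot 6}{-1099} + \frac{3395}{1991} = \left(\left(3 + 21\right) + 60\right) \left(- \frac{1}{1099}\right) + 3395 \cdot \frac{1}{1991} = \left(24 + 60\right) \left(- \frac{1}{1099}\right) + \frac{3395}{1991} = 84 \left(- \frac{1}{1099}\right) + \frac{3395}{1991} = - \frac{12}{157} + \frac{3395}{1991} = \frac{509123}{312587}$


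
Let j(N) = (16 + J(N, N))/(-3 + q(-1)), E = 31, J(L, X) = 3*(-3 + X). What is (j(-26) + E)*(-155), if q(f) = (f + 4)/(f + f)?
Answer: -65255/9 ≈ -7250.6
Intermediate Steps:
J(L, X) = -9 + 3*X
q(f) = (4 + f)/(2*f) (q(f) = (4 + f)/((2*f)) = (4 + f)*(1/(2*f)) = (4 + f)/(2*f))
j(N) = -14/9 - 2*N/3 (j(N) = (16 + (-9 + 3*N))/(-3 + (½)*(4 - 1)/(-1)) = (7 + 3*N)/(-3 + (½)*(-1)*3) = (7 + 3*N)/(-3 - 3/2) = (7 + 3*N)/(-9/2) = (7 + 3*N)*(-2/9) = -14/9 - 2*N/3)
(j(-26) + E)*(-155) = ((-14/9 - ⅔*(-26)) + 31)*(-155) = ((-14/9 + 52/3) + 31)*(-155) = (142/9 + 31)*(-155) = (421/9)*(-155) = -65255/9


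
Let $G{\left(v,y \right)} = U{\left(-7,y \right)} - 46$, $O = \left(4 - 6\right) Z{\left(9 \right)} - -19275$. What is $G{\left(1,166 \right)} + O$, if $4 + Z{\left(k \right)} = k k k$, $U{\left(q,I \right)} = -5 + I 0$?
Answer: $17774$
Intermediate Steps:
$U{\left(q,I \right)} = -5$ ($U{\left(q,I \right)} = -5 + 0 = -5$)
$Z{\left(k \right)} = -4 + k^{3}$ ($Z{\left(k \right)} = -4 + k k k = -4 + k^{2} k = -4 + k^{3}$)
$O = 17825$ ($O = \left(4 - 6\right) \left(-4 + 9^{3}\right) - -19275 = \left(4 - 6\right) \left(-4 + 729\right) + 19275 = \left(-2\right) 725 + 19275 = -1450 + 19275 = 17825$)
$G{\left(v,y \right)} = -51$ ($G{\left(v,y \right)} = -5 - 46 = -51$)
$G{\left(1,166 \right)} + O = -51 + 17825 = 17774$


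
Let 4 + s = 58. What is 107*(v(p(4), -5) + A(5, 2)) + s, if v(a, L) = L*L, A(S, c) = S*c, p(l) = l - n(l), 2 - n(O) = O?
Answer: 3799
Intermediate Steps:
n(O) = 2 - O
s = 54 (s = -4 + 58 = 54)
p(l) = -2 + 2*l (p(l) = l - (2 - l) = l + (-2 + l) = -2 + 2*l)
v(a, L) = L²
107*(v(p(4), -5) + A(5, 2)) + s = 107*((-5)² + 5*2) + 54 = 107*(25 + 10) + 54 = 107*35 + 54 = 3745 + 54 = 3799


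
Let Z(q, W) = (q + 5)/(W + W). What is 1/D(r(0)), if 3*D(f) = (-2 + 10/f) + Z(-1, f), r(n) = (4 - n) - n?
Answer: 3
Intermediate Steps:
r(n) = 4 - 2*n
Z(q, W) = (5 + q)/(2*W) (Z(q, W) = (5 + q)/((2*W)) = (5 + q)*(1/(2*W)) = (5 + q)/(2*W))
D(f) = -2/3 + 4/f (D(f) = ((-2 + 10/f) + (5 - 1)/(2*f))/3 = ((-2 + 10/f) + (1/2)*4/f)/3 = ((-2 + 10/f) + 2/f)/3 = (-2 + 12/f)/3 = -2/3 + 4/f)
1/D(r(0)) = 1/(-2/3 + 4/(4 - 2*0)) = 1/(-2/3 + 4/(4 + 0)) = 1/(-2/3 + 4/4) = 1/(-2/3 + 4*(1/4)) = 1/(-2/3 + 1) = 1/(1/3) = 3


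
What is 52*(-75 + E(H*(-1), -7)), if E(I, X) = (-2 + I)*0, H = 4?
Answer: -3900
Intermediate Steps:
E(I, X) = 0
52*(-75 + E(H*(-1), -7)) = 52*(-75 + 0) = 52*(-75) = -3900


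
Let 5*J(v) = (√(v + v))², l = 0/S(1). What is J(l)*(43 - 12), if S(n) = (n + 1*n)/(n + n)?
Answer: 0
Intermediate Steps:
S(n) = 1 (S(n) = (n + n)/((2*n)) = (2*n)*(1/(2*n)) = 1)
l = 0 (l = 0/1 = 0*1 = 0)
J(v) = 2*v/5 (J(v) = (√(v + v))²/5 = (√(2*v))²/5 = (√2*√v)²/5 = (2*v)/5 = 2*v/5)
J(l)*(43 - 12) = ((⅖)*0)*(43 - 12) = 0*31 = 0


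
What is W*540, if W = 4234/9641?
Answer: 2286360/9641 ≈ 237.15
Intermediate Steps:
W = 4234/9641 (W = 4234*(1/9641) = 4234/9641 ≈ 0.43917)
W*540 = (4234/9641)*540 = 2286360/9641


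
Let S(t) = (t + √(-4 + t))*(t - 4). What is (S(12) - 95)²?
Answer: 513 + 32*√2 ≈ 558.25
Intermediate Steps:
S(t) = (-4 + t)*(t + √(-4 + t)) (S(t) = (t + √(-4 + t))*(-4 + t) = (-4 + t)*(t + √(-4 + t)))
(S(12) - 95)² = ((12² - 4*12 - 4*√(-4 + 12) + 12*√(-4 + 12)) - 95)² = ((144 - 48 - 8*√2 + 12*√8) - 95)² = ((144 - 48 - 8*√2 + 12*(2*√2)) - 95)² = ((144 - 48 - 8*√2 + 24*√2) - 95)² = ((96 + 16*√2) - 95)² = (1 + 16*√2)²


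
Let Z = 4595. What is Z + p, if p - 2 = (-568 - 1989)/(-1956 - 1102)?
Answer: 14060183/3058 ≈ 4597.8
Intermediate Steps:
p = 8673/3058 (p = 2 + (-568 - 1989)/(-1956 - 1102) = 2 - 2557/(-3058) = 2 - 2557*(-1/3058) = 2 + 2557/3058 = 8673/3058 ≈ 2.8362)
Z + p = 4595 + 8673/3058 = 14060183/3058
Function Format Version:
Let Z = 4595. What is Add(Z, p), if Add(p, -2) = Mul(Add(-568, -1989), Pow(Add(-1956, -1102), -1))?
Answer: Rational(14060183, 3058) ≈ 4597.8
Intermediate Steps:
p = Rational(8673, 3058) (p = Add(2, Mul(Add(-568, -1989), Pow(Add(-1956, -1102), -1))) = Add(2, Mul(-2557, Pow(-3058, -1))) = Add(2, Mul(-2557, Rational(-1, 3058))) = Add(2, Rational(2557, 3058)) = Rational(8673, 3058) ≈ 2.8362)
Add(Z, p) = Add(4595, Rational(8673, 3058)) = Rational(14060183, 3058)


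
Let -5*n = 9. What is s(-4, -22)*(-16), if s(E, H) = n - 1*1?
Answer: 224/5 ≈ 44.800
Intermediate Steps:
n = -9/5 (n = -1/5*9 = -9/5 ≈ -1.8000)
s(E, H) = -14/5 (s(E, H) = -9/5 - 1*1 = -9/5 - 1 = -14/5)
s(-4, -22)*(-16) = -14/5*(-16) = 224/5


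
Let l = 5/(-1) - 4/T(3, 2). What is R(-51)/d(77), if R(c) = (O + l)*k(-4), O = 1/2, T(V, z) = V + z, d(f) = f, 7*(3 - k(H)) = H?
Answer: -265/1078 ≈ -0.24583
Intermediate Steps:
k(H) = 3 - H/7
l = -29/5 (l = 5/(-1) - 4/(3 + 2) = 5*(-1) - 4/5 = -5 - 4*⅕ = -5 - ⅘ = -29/5 ≈ -5.8000)
O = ½ ≈ 0.50000
R(c) = -265/14 (R(c) = (½ - 29/5)*(3 - ⅐*(-4)) = -53*(3 + 4/7)/10 = -53/10*25/7 = -265/14)
R(-51)/d(77) = -265/14/77 = -265/14*1/77 = -265/1078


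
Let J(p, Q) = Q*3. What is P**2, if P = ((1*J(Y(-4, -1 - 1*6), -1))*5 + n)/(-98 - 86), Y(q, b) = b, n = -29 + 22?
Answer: 121/8464 ≈ 0.014296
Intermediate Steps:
n = -7
J(p, Q) = 3*Q
P = 11/92 (P = ((1*(3*(-1)))*5 - 7)/(-98 - 86) = ((1*(-3))*5 - 7)/(-184) = (-3*5 - 7)*(-1/184) = (-15 - 7)*(-1/184) = -22*(-1/184) = 11/92 ≈ 0.11957)
P**2 = (11/92)**2 = 121/8464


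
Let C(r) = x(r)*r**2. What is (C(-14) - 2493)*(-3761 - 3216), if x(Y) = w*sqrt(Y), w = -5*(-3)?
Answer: 17393661 - 20512380*I*sqrt(14) ≈ 1.7394e+7 - 7.675e+7*I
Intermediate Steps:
w = 15
x(Y) = 15*sqrt(Y)
C(r) = 15*r**(5/2) (C(r) = (15*sqrt(r))*r**2 = 15*r**(5/2))
(C(-14) - 2493)*(-3761 - 3216) = (15*(-14)**(5/2) - 2493)*(-3761 - 3216) = (15*(196*I*sqrt(14)) - 2493)*(-6977) = (2940*I*sqrt(14) - 2493)*(-6977) = (-2493 + 2940*I*sqrt(14))*(-6977) = 17393661 - 20512380*I*sqrt(14)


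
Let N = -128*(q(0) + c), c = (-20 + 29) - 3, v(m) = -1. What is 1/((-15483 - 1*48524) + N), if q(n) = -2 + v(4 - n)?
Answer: -1/64391 ≈ -1.5530e-5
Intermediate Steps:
c = 6 (c = 9 - 3 = 6)
q(n) = -3 (q(n) = -2 - 1 = -3)
N = -384 (N = -128*(-3 + 6) = -128*3 = -384)
1/((-15483 - 1*48524) + N) = 1/((-15483 - 1*48524) - 384) = 1/((-15483 - 48524) - 384) = 1/(-64007 - 384) = 1/(-64391) = -1/64391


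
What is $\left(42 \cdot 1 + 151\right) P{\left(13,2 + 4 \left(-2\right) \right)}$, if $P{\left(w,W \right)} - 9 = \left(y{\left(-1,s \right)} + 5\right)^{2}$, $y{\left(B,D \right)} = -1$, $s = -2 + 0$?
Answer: $4825$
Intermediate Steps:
$s = -2$
$P{\left(w,W \right)} = 25$ ($P{\left(w,W \right)} = 9 + \left(-1 + 5\right)^{2} = 9 + 4^{2} = 9 + 16 = 25$)
$\left(42 \cdot 1 + 151\right) P{\left(13,2 + 4 \left(-2\right) \right)} = \left(42 \cdot 1 + 151\right) 25 = \left(42 + 151\right) 25 = 193 \cdot 25 = 4825$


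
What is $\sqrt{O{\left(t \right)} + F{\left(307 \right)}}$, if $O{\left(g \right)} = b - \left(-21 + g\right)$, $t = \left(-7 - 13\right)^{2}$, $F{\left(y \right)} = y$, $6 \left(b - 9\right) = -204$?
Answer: $i \sqrt{97} \approx 9.8489 i$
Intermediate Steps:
$b = -25$ ($b = 9 + \frac{1}{6} \left(-204\right) = 9 - 34 = -25$)
$t = 400$ ($t = \left(-20\right)^{2} = 400$)
$O{\left(g \right)} = -4 - g$ ($O{\left(g \right)} = -25 - \left(-21 + g\right) = -4 - g$)
$\sqrt{O{\left(t \right)} + F{\left(307 \right)}} = \sqrt{\left(-4 - 400\right) + 307} = \sqrt{-404 + 307} = \sqrt{-97} = i \sqrt{97}$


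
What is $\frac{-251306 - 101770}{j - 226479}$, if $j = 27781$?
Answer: $\frac{176538}{99349} \approx 1.7769$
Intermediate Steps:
$\frac{-251306 - 101770}{j - 226479} = \frac{-251306 - 101770}{27781 - 226479} = - \frac{353076}{27781 - 226479} = - \frac{353076}{-198698} = \left(-353076\right) \left(- \frac{1}{198698}\right) = \frac{176538}{99349}$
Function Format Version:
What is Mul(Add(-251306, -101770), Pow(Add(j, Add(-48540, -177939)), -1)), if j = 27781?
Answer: Rational(176538, 99349) ≈ 1.7769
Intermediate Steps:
Mul(Add(-251306, -101770), Pow(Add(j, Add(-48540, -177939)), -1)) = Mul(Add(-251306, -101770), Pow(Add(27781, Add(-48540, -177939)), -1)) = Mul(-353076, Pow(Add(27781, -226479), -1)) = Mul(-353076, Pow(-198698, -1)) = Mul(-353076, Rational(-1, 198698)) = Rational(176538, 99349)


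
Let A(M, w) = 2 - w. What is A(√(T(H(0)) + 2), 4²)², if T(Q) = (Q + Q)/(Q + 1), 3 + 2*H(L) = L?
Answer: 196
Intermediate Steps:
H(L) = -3/2 + L/2
T(Q) = 2*Q/(1 + Q) (T(Q) = (2*Q)/(1 + Q) = 2*Q/(1 + Q))
A(√(T(H(0)) + 2), 4²)² = (2 - 1*4²)² = (2 - 1*16)² = (2 - 16)² = (-14)² = 196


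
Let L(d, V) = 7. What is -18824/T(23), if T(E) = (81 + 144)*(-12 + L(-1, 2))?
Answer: 18824/1125 ≈ 16.732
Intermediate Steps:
T(E) = -1125 (T(E) = (81 + 144)*(-12 + 7) = 225*(-5) = -1125)
-18824/T(23) = -18824/(-1125) = -18824*(-1/1125) = 18824/1125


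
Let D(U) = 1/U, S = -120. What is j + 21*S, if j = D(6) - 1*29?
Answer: -15293/6 ≈ -2548.8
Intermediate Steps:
j = -173/6 (j = 1/6 - 1*29 = 1/6 - 29 = -173/6 ≈ -28.833)
j + 21*S = -173/6 + 21*(-120) = -173/6 - 2520 = -15293/6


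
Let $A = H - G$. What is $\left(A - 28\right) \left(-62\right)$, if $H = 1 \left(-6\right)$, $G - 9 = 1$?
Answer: $2728$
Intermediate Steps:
$G = 10$ ($G = 9 + 1 = 10$)
$H = -6$
$A = -16$ ($A = -6 - 10 = -16$)
$\left(A - 28\right) \left(-62\right) = \left(-16 - 28\right) \left(-62\right) = \left(-44\right) \left(-62\right) = 2728$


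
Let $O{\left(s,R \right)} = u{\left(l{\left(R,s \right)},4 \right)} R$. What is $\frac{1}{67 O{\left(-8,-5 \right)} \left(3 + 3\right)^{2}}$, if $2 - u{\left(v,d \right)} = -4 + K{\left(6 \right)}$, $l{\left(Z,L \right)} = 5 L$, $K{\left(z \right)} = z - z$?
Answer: $- \frac{1}{72360} \approx -1.382 \cdot 10^{-5}$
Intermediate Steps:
$K{\left(z \right)} = 0$
$u{\left(v,d \right)} = 6$ ($u{\left(v,d \right)} = 2 - \left(-4 + 0\right) = 2 - -4 = 2 + 4 = 6$)
$O{\left(s,R \right)} = 6 R$
$\frac{1}{67 O{\left(-8,-5 \right)} \left(3 + 3\right)^{2}} = \frac{1}{67 \cdot 6 \left(-5\right) \left(3 + 3\right)^{2}} = \frac{1}{67 \left(-30\right) 6^{2}} = \frac{1}{\left(-2010\right) 36} = \frac{1}{-72360} = - \frac{1}{72360}$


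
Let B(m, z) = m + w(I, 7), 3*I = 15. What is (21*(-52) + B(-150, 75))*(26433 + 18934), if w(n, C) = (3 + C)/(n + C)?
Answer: -337848049/6 ≈ -5.6308e+7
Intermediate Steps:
I = 5 (I = (⅓)*15 = 5)
w(n, C) = (3 + C)/(C + n)
B(m, z) = ⅚ + m (B(m, z) = m + (3 + 7)/(7 + 5) = m + 10/12 = m + (1/12)*10 = m + ⅚ = ⅚ + m)
(21*(-52) + B(-150, 75))*(26433 + 18934) = (21*(-52) + (⅚ - 150))*(26433 + 18934) = (-1092 - 895/6)*45367 = -7447/6*45367 = -337848049/6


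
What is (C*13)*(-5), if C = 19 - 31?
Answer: 780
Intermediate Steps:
C = -12
(C*13)*(-5) = -12*13*(-5) = -156*(-5) = 780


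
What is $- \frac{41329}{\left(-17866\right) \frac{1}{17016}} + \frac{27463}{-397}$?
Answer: $\frac{139350644425}{3546401} \approx 39294.0$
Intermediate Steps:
$- \frac{41329}{\left(-17866\right) \frac{1}{17016}} + \frac{27463}{-397} = - \frac{41329}{\left(-17866\right) \frac{1}{17016}} + 27463 \left(- \frac{1}{397}\right) = - \frac{41329}{- \frac{8933}{8508}} - \frac{27463}{397} = \left(-41329\right) \left(- \frac{8508}{8933}\right) - \frac{27463}{397} = \frac{351627132}{8933} - \frac{27463}{397} = \frac{139350644425}{3546401}$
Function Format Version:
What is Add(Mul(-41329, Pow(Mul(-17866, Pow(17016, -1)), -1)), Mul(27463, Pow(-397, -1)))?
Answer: Rational(139350644425, 3546401) ≈ 39294.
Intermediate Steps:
Add(Mul(-41329, Pow(Mul(-17866, Pow(17016, -1)), -1)), Mul(27463, Pow(-397, -1))) = Add(Mul(-41329, Pow(Mul(-17866, Rational(1, 17016)), -1)), Mul(27463, Rational(-1, 397))) = Add(Mul(-41329, Pow(Rational(-8933, 8508), -1)), Rational(-27463, 397)) = Add(Mul(-41329, Rational(-8508, 8933)), Rational(-27463, 397)) = Add(Rational(351627132, 8933), Rational(-27463, 397)) = Rational(139350644425, 3546401)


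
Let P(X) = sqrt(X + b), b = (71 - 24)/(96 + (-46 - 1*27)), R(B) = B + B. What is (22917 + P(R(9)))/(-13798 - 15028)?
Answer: -22917/28826 - sqrt(10603)/662998 ≈ -0.79517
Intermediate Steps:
R(B) = 2*B
b = 47/23 (b = 47/(96 + (-46 - 27)) = 47/(96 - 73) = 47/23 ≈ 2.0435)
P(X) = sqrt(47/23 + X) (P(X) = sqrt(X + 47/23) = sqrt(47/23 + X))
(22917 + P(R(9)))/(-13798 - 15028) = (22917 + sqrt(1081 + 529*(2*9))/23)/(-13798 - 15028) = (22917 + sqrt(1081 + 529*18)/23)/(-28826) = (22917 + sqrt(1081 + 9522)/23)*(-1/28826) = (22917 + sqrt(10603)/23)*(-1/28826) = -22917/28826 - sqrt(10603)/662998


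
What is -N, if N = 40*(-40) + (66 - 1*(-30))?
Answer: 1504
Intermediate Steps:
N = -1504 (N = -1600 + (66 + 30) = -1600 + 96 = -1504)
-N = -1*(-1504) = 1504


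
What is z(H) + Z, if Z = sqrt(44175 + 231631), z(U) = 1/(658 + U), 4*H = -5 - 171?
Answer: 1/614 + sqrt(275806) ≈ 525.17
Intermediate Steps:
H = -44 (H = (-5 - 171)/4 = (1/4)*(-176) = -44)
Z = sqrt(275806) ≈ 525.17
z(H) + Z = 1/(658 - 44) + sqrt(275806) = 1/614 + sqrt(275806)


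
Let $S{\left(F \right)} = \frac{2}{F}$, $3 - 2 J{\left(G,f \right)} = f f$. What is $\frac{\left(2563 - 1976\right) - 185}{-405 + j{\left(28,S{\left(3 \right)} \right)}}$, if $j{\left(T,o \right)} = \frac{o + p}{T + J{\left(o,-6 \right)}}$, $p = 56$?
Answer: $- \frac{27738}{27605} \approx -1.0048$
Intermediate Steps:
$J{\left(G,f \right)} = \frac{3}{2} - \frac{f^{2}}{2}$ ($J{\left(G,f \right)} = \frac{3}{2} - \frac{f f}{2} = \frac{3}{2} - \frac{f^{2}}{2}$)
$j{\left(T,o \right)} = \frac{56 + o}{- \frac{33}{2} + T}$ ($j{\left(T,o \right)} = \frac{o + 56}{T + \left(\frac{3}{2} - \frac{\left(-6\right)^{2}}{2}\right)} = \frac{56 + o}{T + \left(\frac{3}{2} - 18\right)} = \frac{56 + o}{T - \frac{33}{2}} = \frac{56 + o}{- \frac{33}{2} + T}$)
$\frac{\left(2563 - 1976\right) - 185}{-405 + j{\left(28,S{\left(3 \right)} \right)}} = \frac{\left(2563 - 1976\right) - 185}{-405 + \frac{2 \left(56 + \frac{2}{3}\right)}{-33 + 2 \cdot 28}} = \frac{587 - 185}{-405 + \frac{2 \left(56 + 2 \cdot \frac{1}{3}\right)}{-33 + 56}} = \frac{402}{-405 + \frac{2 \left(56 + \frac{2}{3}\right)}{23}} = \frac{402}{-405 + 2 \cdot \frac{1}{23} \cdot \frac{170}{3}} = \frac{402}{-405 + \frac{340}{69}} = \frac{402}{- \frac{27605}{69}} = 402 \left(- \frac{69}{27605}\right) = - \frac{27738}{27605}$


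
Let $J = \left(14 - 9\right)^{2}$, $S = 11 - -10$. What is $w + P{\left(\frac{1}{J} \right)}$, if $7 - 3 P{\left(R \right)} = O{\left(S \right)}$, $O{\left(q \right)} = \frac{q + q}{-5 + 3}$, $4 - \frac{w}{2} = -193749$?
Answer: $\frac{1162546}{3} \approx 3.8752 \cdot 10^{5}$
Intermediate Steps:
$w = 387506$ ($w = 8 - -387498 = 8 + 387498 = 387506$)
$S = 21$ ($S = 11 + 10 = 21$)
$J = 25$ ($J = 5^{2} = 25$)
$O{\left(q \right)} = - q$ ($O{\left(q \right)} = \frac{2 q}{-2} = 2 q \left(- \frac{1}{2}\right) = - q$)
$P{\left(R \right)} = \frac{28}{3}$ ($P{\left(R \right)} = \frac{7}{3} - \frac{\left(-1\right) 21}{3} = \frac{7}{3} - -7 = \frac{7}{3} + 7 = \frac{28}{3}$)
$w + P{\left(\frac{1}{J} \right)} = 387506 + \frac{28}{3} = \frac{1162546}{3}$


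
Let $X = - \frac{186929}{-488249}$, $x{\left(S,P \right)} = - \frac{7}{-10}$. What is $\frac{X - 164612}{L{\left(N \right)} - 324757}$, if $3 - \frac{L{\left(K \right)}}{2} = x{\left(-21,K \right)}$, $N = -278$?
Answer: $\frac{401857287295}{792800172738} \approx 0.50688$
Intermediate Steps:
$x{\left(S,P \right)} = \frac{7}{10}$ ($x{\left(S,P \right)} = \left(-7\right) \left(- \frac{1}{10}\right) = \frac{7}{10}$)
$L{\left(K \right)} = \frac{23}{5}$ ($L{\left(K \right)} = 6 - \frac{7}{5} = \frac{23}{5}$)
$X = \frac{186929}{488249}$ ($X = \left(-186929\right) \left(- \frac{1}{488249}\right) = \frac{186929}{488249} \approx 0.38286$)
$\frac{X - 164612}{L{\left(N \right)} - 324757} = \frac{\frac{186929}{488249} - 164612}{\frac{23}{5} - 324757} = - \frac{80371457459}{488249 \left(- \frac{1623762}{5}\right)} = \left(- \frac{80371457459}{488249}\right) \left(- \frac{5}{1623762}\right) = \frac{401857287295}{792800172738}$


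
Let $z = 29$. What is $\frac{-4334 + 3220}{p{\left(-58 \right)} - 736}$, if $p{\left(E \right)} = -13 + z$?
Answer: $\frac{557}{360} \approx 1.5472$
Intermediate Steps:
$p{\left(E \right)} = 16$ ($p{\left(E \right)} = -13 + 29 = 16$)
$\frac{-4334 + 3220}{p{\left(-58 \right)} - 736} = \frac{-4334 + 3220}{16 - 736} = - \frac{1114}{-720} = \left(-1114\right) \left(- \frac{1}{720}\right) = \frac{557}{360}$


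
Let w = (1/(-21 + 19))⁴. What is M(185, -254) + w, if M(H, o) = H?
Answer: 2961/16 ≈ 185.06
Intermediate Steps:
w = 1/16 (w = (1/(-2))⁴ = (-½)⁴ = 1/16 ≈ 0.062500)
M(185, -254) + w = 185 + 1/16 = 2961/16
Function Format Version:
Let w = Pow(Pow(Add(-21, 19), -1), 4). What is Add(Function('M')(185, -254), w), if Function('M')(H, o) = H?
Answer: Rational(2961, 16) ≈ 185.06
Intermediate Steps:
w = Rational(1, 16) (w = Pow(Pow(-2, -1), 4) = Pow(Rational(-1, 2), 4) = Rational(1, 16) ≈ 0.062500)
Add(Function('M')(185, -254), w) = Add(185, Rational(1, 16)) = Rational(2961, 16)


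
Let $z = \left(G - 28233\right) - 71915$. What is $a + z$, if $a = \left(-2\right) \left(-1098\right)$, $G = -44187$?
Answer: $-142139$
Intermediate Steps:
$a = 2196$
$z = -144335$ ($z = \left(-44187 - 28233\right) - 71915 = -72420 - 71915 = -144335$)
$a + z = 2196 - 144335 = -142139$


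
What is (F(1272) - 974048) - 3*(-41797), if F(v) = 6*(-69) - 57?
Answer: -849128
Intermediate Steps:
F(v) = -471 (F(v) = -414 - 57 = -471)
(F(1272) - 974048) - 3*(-41797) = (-471 - 974048) - 3*(-41797) = -974519 + 125391 = -849128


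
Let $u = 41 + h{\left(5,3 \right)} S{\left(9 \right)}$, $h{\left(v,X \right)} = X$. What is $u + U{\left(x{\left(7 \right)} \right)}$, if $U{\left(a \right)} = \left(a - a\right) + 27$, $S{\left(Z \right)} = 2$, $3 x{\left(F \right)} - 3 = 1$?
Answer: $74$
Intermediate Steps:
$x{\left(F \right)} = \frac{4}{3}$ ($x{\left(F \right)} = 1 + \frac{1}{3} \cdot 1 = 1 + \frac{1}{3} = \frac{4}{3}$)
$U{\left(a \right)} = 27$ ($U{\left(a \right)} = 0 + 27 = 27$)
$u = 47$ ($u = 41 + 3 \cdot 2 = 41 + 6 = 47$)
$u + U{\left(x{\left(7 \right)} \right)} = 47 + 27 = 74$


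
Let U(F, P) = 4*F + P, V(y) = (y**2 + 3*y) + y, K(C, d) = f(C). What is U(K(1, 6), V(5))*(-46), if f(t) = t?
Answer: -2254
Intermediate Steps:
K(C, d) = C
V(y) = y**2 + 4*y
U(F, P) = P + 4*F
U(K(1, 6), V(5))*(-46) = (5*(4 + 5) + 4*1)*(-46) = (5*9 + 4)*(-46) = (45 + 4)*(-46) = 49*(-46) = -2254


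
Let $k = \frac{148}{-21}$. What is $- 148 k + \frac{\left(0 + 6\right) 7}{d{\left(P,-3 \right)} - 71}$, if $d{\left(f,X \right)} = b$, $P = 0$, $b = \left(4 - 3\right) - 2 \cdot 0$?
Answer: $\frac{109457}{105} \approx 1042.4$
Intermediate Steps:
$b = 1$ ($b = \left(4 - 3\right) - 0 = 1 + 0 = 1$)
$d{\left(f,X \right)} = 1$
$k = - \frac{148}{21}$ ($k = 148 \left(- \frac{1}{21}\right) = - \frac{148}{21} \approx -7.0476$)
$- 148 k + \frac{\left(0 + 6\right) 7}{d{\left(P,-3 \right)} - 71} = \left(-148\right) \left(- \frac{148}{21}\right) + \frac{\left(0 + 6\right) 7}{1 - 71} = \frac{21904}{21} + \frac{6 \cdot 7}{1 - 71} = \frac{21904}{21} + \frac{42}{-70} = \frac{21904}{21} + 42 \left(- \frac{1}{70}\right) = \frac{21904}{21} - \frac{3}{5} = \frac{109457}{105}$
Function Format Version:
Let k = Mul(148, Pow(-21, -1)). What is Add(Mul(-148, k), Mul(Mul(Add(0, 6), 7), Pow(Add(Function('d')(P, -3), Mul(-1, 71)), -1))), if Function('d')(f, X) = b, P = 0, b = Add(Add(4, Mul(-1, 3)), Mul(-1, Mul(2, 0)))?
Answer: Rational(109457, 105) ≈ 1042.4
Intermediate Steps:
b = 1 (b = Add(Add(4, -3), Mul(-1, 0)) = Add(1, 0) = 1)
Function('d')(f, X) = 1
k = Rational(-148, 21) (k = Mul(148, Rational(-1, 21)) = Rational(-148, 21) ≈ -7.0476)
Add(Mul(-148, k), Mul(Mul(Add(0, 6), 7), Pow(Add(Function('d')(P, -3), Mul(-1, 71)), -1))) = Add(Mul(-148, Rational(-148, 21)), Mul(Mul(Add(0, 6), 7), Pow(Add(1, Mul(-1, 71)), -1))) = Add(Rational(21904, 21), Mul(Mul(6, 7), Pow(Add(1, -71), -1))) = Add(Rational(21904, 21), Mul(42, Pow(-70, -1))) = Add(Rational(21904, 21), Mul(42, Rational(-1, 70))) = Add(Rational(21904, 21), Rational(-3, 5)) = Rational(109457, 105)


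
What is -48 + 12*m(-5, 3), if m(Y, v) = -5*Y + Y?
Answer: 192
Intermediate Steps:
m(Y, v) = -4*Y
-48 + 12*m(-5, 3) = -48 + 12*(-4*(-5)) = -48 + 12*20 = -48 + 240 = 192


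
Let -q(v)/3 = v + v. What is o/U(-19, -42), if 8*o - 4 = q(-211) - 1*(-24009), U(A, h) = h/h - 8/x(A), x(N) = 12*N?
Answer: 1440903/472 ≈ 3052.8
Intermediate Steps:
q(v) = -6*v (q(v) = -3*(v + v) = -6*v)
U(A, h) = 1 - 2/(3*A) (U(A, h) = h/h - 8*1/(12*A) = 1 - 2/(3*A))
o = 25279/8 (o = ½ + (-6*(-211) - 1*(-24009))/8 = ½ + (1266 + 24009)/8 = ½ + (⅛)*25275 = ½ + 25275/8 = 25279/8 ≈ 3159.9)
o/U(-19, -42) = 25279/(8*(((-⅔ - 19)/(-19)))) = 25279/(8*((-1/19*(-59/3)))) = 25279/(8*(59/57)) = (25279/8)*(57/59) = 1440903/472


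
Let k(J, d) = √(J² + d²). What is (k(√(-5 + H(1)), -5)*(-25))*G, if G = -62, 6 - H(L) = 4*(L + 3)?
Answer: 1550*√10 ≈ 4901.5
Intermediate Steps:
H(L) = -6 - 4*L (H(L) = 6 - 4*(L + 3) = 6 - 4*(3 + L) = 6 - (12 + 4*L) = 6 + (-12 - 4*L) = -6 - 4*L)
(k(√(-5 + H(1)), -5)*(-25))*G = (√((√(-5 + (-6 - 4*1)))² + (-5)²)*(-25))*(-62) = (√((√(-5 + (-6 - 4)))² + 25)*(-25))*(-62) = (√((√(-5 - 10))² + 25)*(-25))*(-62) = (√((√(-15))² + 25)*(-25))*(-62) = (√((I*√15)² + 25)*(-25))*(-62) = (√(-15 + 25)*(-25))*(-62) = (√10*(-25))*(-62) = -25*√10*(-62) = 1550*√10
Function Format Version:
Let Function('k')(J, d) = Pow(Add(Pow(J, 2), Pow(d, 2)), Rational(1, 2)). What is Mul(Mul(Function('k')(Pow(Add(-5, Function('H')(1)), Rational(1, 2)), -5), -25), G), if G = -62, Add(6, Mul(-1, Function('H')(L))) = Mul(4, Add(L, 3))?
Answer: Mul(1550, Pow(10, Rational(1, 2))) ≈ 4901.5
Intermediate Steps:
Function('H')(L) = Add(-6, Mul(-4, L)) (Function('H')(L) = Add(6, Mul(-1, Mul(4, Add(L, 3)))) = Add(6, Mul(-1, Mul(4, Add(3, L)))) = Add(6, Mul(-1, Add(12, Mul(4, L)))) = Add(6, Add(-12, Mul(-4, L))) = Add(-6, Mul(-4, L)))
Mul(Mul(Function('k')(Pow(Add(-5, Function('H')(1)), Rational(1, 2)), -5), -25), G) = Mul(Mul(Pow(Add(Pow(Pow(Add(-5, Add(-6, Mul(-4, 1))), Rational(1, 2)), 2), Pow(-5, 2)), Rational(1, 2)), -25), -62) = Mul(Mul(Pow(Add(Pow(Pow(Add(-5, Add(-6, -4)), Rational(1, 2)), 2), 25), Rational(1, 2)), -25), -62) = Mul(Mul(Pow(Add(Pow(Pow(Add(-5, -10), Rational(1, 2)), 2), 25), Rational(1, 2)), -25), -62) = Mul(Mul(Pow(Add(Pow(Pow(-15, Rational(1, 2)), 2), 25), Rational(1, 2)), -25), -62) = Mul(Mul(Pow(Add(Pow(Mul(I, Pow(15, Rational(1, 2))), 2), 25), Rational(1, 2)), -25), -62) = Mul(Mul(Pow(Add(-15, 25), Rational(1, 2)), -25), -62) = Mul(Mul(Pow(10, Rational(1, 2)), -25), -62) = Mul(Mul(-25, Pow(10, Rational(1, 2))), -62) = Mul(1550, Pow(10, Rational(1, 2)))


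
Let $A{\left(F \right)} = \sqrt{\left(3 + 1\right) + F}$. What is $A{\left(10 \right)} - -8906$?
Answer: $8906 + \sqrt{14} \approx 8909.7$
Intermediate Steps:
$A{\left(F \right)} = \sqrt{4 + F}$
$A{\left(10 \right)} - -8906 = \sqrt{4 + 10} - -8906 = \sqrt{14} + 8906 = 8906 + \sqrt{14}$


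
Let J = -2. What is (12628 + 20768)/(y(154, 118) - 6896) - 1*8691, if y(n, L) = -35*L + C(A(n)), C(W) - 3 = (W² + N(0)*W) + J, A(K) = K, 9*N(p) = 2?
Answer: -995053593/114527 ≈ -8688.4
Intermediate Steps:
N(p) = 2/9 (N(p) = (⅑)*2 = 2/9)
C(W) = 1 + W² + 2*W/9 (C(W) = 3 + ((W² + 2*W/9) - 2) = 3 + (-2 + W² + 2*W/9) = 1 + W² + 2*W/9)
y(n, L) = 1 + n² - 35*L + 2*n/9 (y(n, L) = -35*L + (1 + n² + 2*n/9) = 1 + n² - 35*L + 2*n/9)
(12628 + 20768)/(y(154, 118) - 6896) - 1*8691 = (12628 + 20768)/((1 + 154² - 35*118 + (2/9)*154) - 6896) - 1*8691 = 33396/((1 + 23716 - 4130 + 308/9) - 6896) - 8691 = 33396/(176591/9 - 6896) - 8691 = 33396/(114527/9) - 8691 = 33396*(9/114527) - 8691 = 300564/114527 - 8691 = -995053593/114527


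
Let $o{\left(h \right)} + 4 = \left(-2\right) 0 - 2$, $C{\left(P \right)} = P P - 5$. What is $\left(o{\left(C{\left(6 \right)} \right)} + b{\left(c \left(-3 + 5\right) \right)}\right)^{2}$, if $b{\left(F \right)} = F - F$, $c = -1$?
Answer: $36$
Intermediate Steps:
$C{\left(P \right)} = -5 + P^{2}$ ($C{\left(P \right)} = P^{2} - 5 = -5 + P^{2}$)
$o{\left(h \right)} = -6$ ($o{\left(h \right)} = -4 - 2 = -6$)
$b{\left(F \right)} = 0$
$\left(o{\left(C{\left(6 \right)} \right)} + b{\left(c \left(-3 + 5\right) \right)}\right)^{2} = \left(-6 + 0\right)^{2} = \left(-6\right)^{2} = 36$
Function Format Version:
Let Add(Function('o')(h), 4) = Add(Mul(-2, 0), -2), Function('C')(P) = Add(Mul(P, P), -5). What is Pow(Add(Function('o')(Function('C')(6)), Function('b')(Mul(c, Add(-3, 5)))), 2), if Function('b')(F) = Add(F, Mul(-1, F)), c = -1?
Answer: 36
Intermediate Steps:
Function('C')(P) = Add(-5, Pow(P, 2)) (Function('C')(P) = Add(Pow(P, 2), -5) = Add(-5, Pow(P, 2)))
Function('o')(h) = -6 (Function('o')(h) = Add(-4, Add(Mul(-2, 0), -2)) = Add(-4, Add(0, -2)) = Add(-4, -2) = -6)
Function('b')(F) = 0
Pow(Add(Function('o')(Function('C')(6)), Function('b')(Mul(c, Add(-3, 5)))), 2) = Pow(Add(-6, 0), 2) = Pow(-6, 2) = 36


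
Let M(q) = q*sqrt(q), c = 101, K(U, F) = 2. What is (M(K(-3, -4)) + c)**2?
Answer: 10209 + 404*sqrt(2) ≈ 10780.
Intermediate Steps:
M(q) = q**(3/2)
(M(K(-3, -4)) + c)**2 = (2**(3/2) + 101)**2 = (2*sqrt(2) + 101)**2 = (101 + 2*sqrt(2))**2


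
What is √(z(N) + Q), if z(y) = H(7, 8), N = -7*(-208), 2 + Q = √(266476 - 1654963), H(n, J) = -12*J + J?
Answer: √(-90 + I*√1388487) ≈ 23.364 + 25.217*I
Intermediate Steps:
H(n, J) = -11*J
Q = -2 + I*√1388487 (Q = -2 + √(266476 - 1654963) = -2 + √(-1388487) = -2 + I*√1388487 ≈ -2.0 + 1178.3*I)
N = 1456
z(y) = -88 (z(y) = -11*8 = -88)
√(z(N) + Q) = √(-88 + (-2 + I*√1388487)) = √(-90 + I*√1388487)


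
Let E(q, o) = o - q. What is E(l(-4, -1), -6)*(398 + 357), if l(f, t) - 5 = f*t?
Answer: -11325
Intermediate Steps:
l(f, t) = 5 + f*t
E(l(-4, -1), -6)*(398 + 357) = (-6 - (5 - 4*(-1)))*(398 + 357) = (-6 - (5 + 4))*755 = (-6 - 1*9)*755 = (-6 - 9)*755 = -15*755 = -11325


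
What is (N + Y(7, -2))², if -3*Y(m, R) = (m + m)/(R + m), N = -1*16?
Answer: 64516/225 ≈ 286.74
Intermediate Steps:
N = -16
Y(m, R) = -2*m/(3*(R + m)) (Y(m, R) = -(m + m)/(3*(R + m)) = -2*m/(3*(R + m)))
(N + Y(7, -2))² = (-16 - 2*7/(3*(-2) + 3*7))² = (-16 - 2*7/(-6 + 21))² = (-16 - 2*7/15)² = (-16 - 2*7*1/15)² = (-16 - 14/15)² = (-254/15)² = 64516/225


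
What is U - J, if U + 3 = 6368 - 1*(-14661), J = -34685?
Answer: 55711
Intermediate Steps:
U = 21026 (U = -3 + (6368 - 1*(-14661)) = -3 + (6368 + 14661) = -3 + 21029 = 21026)
U - J = 21026 - 1*(-34685) = 21026 + 34685 = 55711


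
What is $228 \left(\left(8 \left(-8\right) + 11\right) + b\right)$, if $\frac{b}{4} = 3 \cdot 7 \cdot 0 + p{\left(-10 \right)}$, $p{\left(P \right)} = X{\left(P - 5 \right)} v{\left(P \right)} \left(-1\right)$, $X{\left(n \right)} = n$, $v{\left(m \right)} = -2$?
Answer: $-39444$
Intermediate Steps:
$p{\left(P \right)} = -10 + 2 P$ ($p{\left(P \right)} = \left(P - 5\right) \left(-2\right) \left(-1\right) = \left(-5 + P\right) \left(-2\right) \left(-1\right) = \left(10 - 2 P\right) \left(-1\right) = -10 + 2 P$)
$b = -120$ ($b = 4 \left(3 \cdot 7 \cdot 0 + \left(-10 + 2 \left(-10\right)\right)\right) = 4 \left(21 \cdot 0 - 30\right) = 4 \left(0 - 30\right) = 4 \left(-30\right) = -120$)
$228 \left(\left(8 \left(-8\right) + 11\right) + b\right) = 228 \left(\left(8 \left(-8\right) + 11\right) - 120\right) = 228 \left(\left(-64 + 11\right) - 120\right) = 228 \left(-53 - 120\right) = 228 \left(-173\right) = -39444$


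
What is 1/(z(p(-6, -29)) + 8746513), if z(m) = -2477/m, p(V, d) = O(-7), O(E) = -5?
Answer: 5/43735042 ≈ 1.1432e-7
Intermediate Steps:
p(V, d) = -5
1/(z(p(-6, -29)) + 8746513) = 1/(-2477/(-5) + 8746513) = 1/(-2477*(-⅕) + 8746513) = 1/(2477/5 + 8746513) = 1/(43735042/5) = 5/43735042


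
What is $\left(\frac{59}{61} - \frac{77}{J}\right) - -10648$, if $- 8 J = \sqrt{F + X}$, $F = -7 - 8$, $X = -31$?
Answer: $\frac{649587}{61} - \frac{308 i \sqrt{46}}{23} \approx 10649.0 - 90.824 i$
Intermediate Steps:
$F = -15$ ($F = -7 - 8 = -15$)
$J = - \frac{i \sqrt{46}}{8}$ ($J = - \frac{\sqrt{-15 - 31}}{8} = - \frac{\sqrt{-46}}{8} = - \frac{i \sqrt{46}}{8} \approx - 0.84779 i$)
$\left(\frac{59}{61} - \frac{77}{J}\right) - -10648 = \left(\frac{59}{61} - \frac{77}{\left(- \frac{1}{8}\right) i \sqrt{46}}\right) - -10648 = \left(59 \cdot \frac{1}{61} - 77 \frac{4 i \sqrt{46}}{23}\right) + 10648 = \left(\frac{59}{61} - \frac{308 i \sqrt{46}}{23}\right) + 10648 = \frac{649587}{61} - \frac{308 i \sqrt{46}}{23}$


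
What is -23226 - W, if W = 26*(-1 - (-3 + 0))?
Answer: -23278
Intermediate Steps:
W = 52 (W = 26*(-1 - 1*(-3)) = 26*(-1 + 3) = 26*2 = 52)
-23226 - W = -23226 - 1*52 = -23226 - 52 = -23278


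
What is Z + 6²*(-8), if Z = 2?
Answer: -286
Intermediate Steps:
Z + 6²*(-8) = 2 + 6²*(-8) = 2 + 36*(-8) = 2 - 288 = -286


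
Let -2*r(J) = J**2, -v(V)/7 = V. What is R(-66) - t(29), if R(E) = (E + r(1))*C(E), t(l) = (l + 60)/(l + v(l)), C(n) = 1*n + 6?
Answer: 694349/174 ≈ 3990.5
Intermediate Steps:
C(n) = 6 + n (C(n) = n + 6 = 6 + n)
v(V) = -7*V
t(l) = -(60 + l)/(6*l) (t(l) = (l + 60)/(l - 7*l) = (60 + l)/((-6*l)) = (60 + l)*(-1/(6*l)) = -(60 + l)/(6*l))
r(J) = -J**2/2
R(E) = (6 + E)*(-1/2 + E) (R(E) = (E - 1/2*1**2)*(6 + E) = (E - 1/2*1)*(6 + E) = (E - 1/2)*(6 + E) = (-1/2 + E)*(6 + E) = (6 + E)*(-1/2 + E))
R(-66) - t(29) = (-1 + 2*(-66))*(6 - 66)/2 - (-60 - 1*29)/(6*29) = (1/2)*(-1 - 132)*(-60) - (-60 - 29)/(6*29) = (1/2)*(-133)*(-60) - (-89)/(6*29) = 3990 - 1*(-89/174) = 3990 + 89/174 = 694349/174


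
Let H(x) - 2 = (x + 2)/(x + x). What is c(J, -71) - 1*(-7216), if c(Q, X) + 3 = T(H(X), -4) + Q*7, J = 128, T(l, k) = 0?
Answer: 8109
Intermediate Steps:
H(x) = 2 + (2 + x)/(2*x) (H(x) = 2 + (x + 2)/(x + x) = 2 + (2 + x)/((2*x)) = 2 + (2 + x)*(1/(2*x)) = 2 + (2 + x)/(2*x))
c(Q, X) = -3 + 7*Q (c(Q, X) = -3 + (0 + Q*7) = -3 + (0 + 7*Q) = -3 + 7*Q)
c(J, -71) - 1*(-7216) = (-3 + 7*128) - 1*(-7216) = (-3 + 896) + 7216 = 893 + 7216 = 8109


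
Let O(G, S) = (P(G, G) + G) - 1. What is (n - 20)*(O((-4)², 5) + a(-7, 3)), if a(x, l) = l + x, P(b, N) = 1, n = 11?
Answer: -108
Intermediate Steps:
O(G, S) = G (O(G, S) = (1 + G) - 1 = G)
(n - 20)*(O((-4)², 5) + a(-7, 3)) = (11 - 20)*((-4)² + (3 - 7)) = -9*(16 - 4) = -9*12 = -108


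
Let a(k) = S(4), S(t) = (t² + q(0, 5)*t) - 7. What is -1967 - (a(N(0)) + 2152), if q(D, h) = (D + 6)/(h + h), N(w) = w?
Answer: -20652/5 ≈ -4130.4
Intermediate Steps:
q(D, h) = (6 + D)/(2*h) (q(D, h) = (6 + D)/((2*h)) = (6 + D)*(1/(2*h)) = (6 + D)/(2*h))
S(t) = -7 + t² + 3*t/5 (S(t) = (t² + ((½)*(6 + 0)/5)*t) - 7 = (t² + ((½)*(⅕)*6)*t) - 7 = (t² + 3*t/5) - 7 = -7 + t² + 3*t/5)
a(k) = 57/5 (a(k) = -7 + 4² + (⅗)*4 = -7 + 16 + 12/5 = 57/5)
-1967 - (a(N(0)) + 2152) = -1967 - (57/5 + 2152) = -1967 - 1*10817/5 = -1967 - 10817/5 = -20652/5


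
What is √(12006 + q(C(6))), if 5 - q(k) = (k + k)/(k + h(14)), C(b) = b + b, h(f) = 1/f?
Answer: √2029523/13 ≈ 109.59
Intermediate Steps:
h(f) = 1/f
C(b) = 2*b
q(k) = 5 - 2*k/(1/14 + k) (q(k) = 5 - (k + k)/(k + 1/14) = 5 - 2*k/(k + 1/14) = 5 - 2*k/(1/14 + k))
√(12006 + q(C(6))) = √(12006 + (5 + 42*(2*6))/(1 + 14*(2*6))) = √(12006 + (5 + 42*12)/(1 + 14*12)) = √(12006 + (5 + 504)/(1 + 168)) = √(12006 + 509/169) = √(2029523/169) = √2029523/13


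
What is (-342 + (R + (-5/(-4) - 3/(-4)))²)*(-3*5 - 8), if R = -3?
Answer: 7843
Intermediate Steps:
(-342 + (R + (-5/(-4) - 3/(-4)))²)*(-3*5 - 8) = (-342 + (-3 + (-5/(-4) - 3/(-4)))²)*(-3*5 - 8) = (-342 + (-3 + (-5*(-¼) - 3*(-¼)))²)*(-15 - 8) = (-342 + (-3 + (5/4 + ¾))²)*(-23) = (-342 + (-3 + 2)²)*(-23) = (-342 + (-1)²)*(-23) = (-342 + 1)*(-23) = -341*(-23) = 7843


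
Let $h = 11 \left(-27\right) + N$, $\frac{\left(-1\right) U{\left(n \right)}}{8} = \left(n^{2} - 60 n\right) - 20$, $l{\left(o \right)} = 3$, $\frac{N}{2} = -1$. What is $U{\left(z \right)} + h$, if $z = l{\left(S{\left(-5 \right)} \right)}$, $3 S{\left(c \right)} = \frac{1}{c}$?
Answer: $1229$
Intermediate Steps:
$N = -2$ ($N = 2 \left(-1\right) = -2$)
$S{\left(c \right)} = \frac{1}{3 c}$
$z = 3$
$U{\left(n \right)} = 160 - 8 n^{2} + 480 n$ ($U{\left(n \right)} = - 8 \left(\left(n^{2} - 60 n\right) - 20\right) = - 8 \left(-20 + n^{2} - 60 n\right) = 160 - 8 n^{2} + 480 n$)
$h = -299$ ($h = 11 \left(-27\right) - 2 = -297 - 2 = -299$)
$U{\left(z \right)} + h = \left(160 - 8 \cdot 3^{2} + 480 \cdot 3\right) - 299 = \left(160 - 72 + 1440\right) - 299 = 1528 - 299 = 1229$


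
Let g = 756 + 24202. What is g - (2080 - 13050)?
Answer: 35928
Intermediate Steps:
g = 24958
g - (2080 - 13050) = 24958 - (2080 - 13050) = 24958 - 1*(-10970) = 24958 + 10970 = 35928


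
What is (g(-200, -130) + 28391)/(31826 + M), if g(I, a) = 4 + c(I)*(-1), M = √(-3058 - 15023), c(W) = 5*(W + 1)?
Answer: 935366140/1012912357 - 617190*I*√41/1012912357 ≈ 0.92344 - 0.0039016*I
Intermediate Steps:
c(W) = 5 + 5*W (c(W) = 5*(1 + W) = 5 + 5*W)
M = 21*I*√41 (M = √(-18081) = 21*I*√41 ≈ 134.47*I)
g(I, a) = -1 - 5*I (g(I, a) = 4 + (5 + 5*I)*(-1) = 4 + (-5 - 5*I) = -1 - 5*I)
(g(-200, -130) + 28391)/(31826 + M) = ((-1 - 5*(-200)) + 28391)/(31826 + 21*I*√41) = ((-1 + 1000) + 28391)/(31826 + 21*I*√41) = (999 + 28391)/(31826 + 21*I*√41) = 29390/(31826 + 21*I*√41)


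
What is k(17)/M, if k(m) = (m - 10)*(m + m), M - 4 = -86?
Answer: -119/41 ≈ -2.9024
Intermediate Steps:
M = -82 (M = 4 - 86 = -82)
k(m) = 2*m*(-10 + m) (k(m) = (-10 + m)*(2*m) = 2*m*(-10 + m))
k(17)/M = (2*17*(-10 + 17))/(-82) = (2*17*7)*(-1/82) = 238*(-1/82) = -119/41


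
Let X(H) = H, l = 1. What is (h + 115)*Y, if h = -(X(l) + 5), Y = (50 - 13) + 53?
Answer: 9810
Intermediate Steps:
Y = 90 (Y = 37 + 53 = 90)
h = -6 (h = -(1 + 5) = -1*6 = -6)
(h + 115)*Y = (-6 + 115)*90 = 109*90 = 9810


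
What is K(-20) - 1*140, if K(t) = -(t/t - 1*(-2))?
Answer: -143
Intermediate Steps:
K(t) = -3 (K(t) = -(1 + 2) = -1*3 = -3)
K(-20) - 1*140 = -3 - 1*140 = -3 - 140 = -143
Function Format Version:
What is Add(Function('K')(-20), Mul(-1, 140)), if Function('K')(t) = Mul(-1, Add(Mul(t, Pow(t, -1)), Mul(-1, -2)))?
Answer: -143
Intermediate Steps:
Function('K')(t) = -3 (Function('K')(t) = Mul(-1, Add(1, 2)) = Mul(-1, 3) = -3)
Add(Function('K')(-20), Mul(-1, 140)) = Add(-3, Mul(-1, 140)) = Add(-3, -140) = -143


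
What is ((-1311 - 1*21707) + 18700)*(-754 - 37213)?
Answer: 163941506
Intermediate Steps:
((-1311 - 1*21707) + 18700)*(-754 - 37213) = ((-1311 - 21707) + 18700)*(-37967) = (-23018 + 18700)*(-37967) = -4318*(-37967) = 163941506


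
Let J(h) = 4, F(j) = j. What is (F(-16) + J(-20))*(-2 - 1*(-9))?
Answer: -84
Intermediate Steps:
(F(-16) + J(-20))*(-2 - 1*(-9)) = (-16 + 4)*(-2 - 1*(-9)) = -12*(-2 + 9) = -12*7 = -84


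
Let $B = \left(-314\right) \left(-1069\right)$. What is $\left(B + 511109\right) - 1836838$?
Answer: $-990063$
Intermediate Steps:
$B = 335666$
$\left(B + 511109\right) - 1836838 = \left(335666 + 511109\right) - 1836838 = 846775 - 1836838 = -990063$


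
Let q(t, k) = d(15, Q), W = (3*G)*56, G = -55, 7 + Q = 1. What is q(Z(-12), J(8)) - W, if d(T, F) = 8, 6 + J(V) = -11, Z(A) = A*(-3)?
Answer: 9248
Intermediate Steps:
Q = -6 (Q = -7 + 1 = -6)
Z(A) = -3*A
J(V) = -17 (J(V) = -6 - 11 = -17)
W = -9240 (W = (3*(-55))*56 = -165*56 = -9240)
q(t, k) = 8
q(Z(-12), J(8)) - W = 8 - 1*(-9240) = 8 + 9240 = 9248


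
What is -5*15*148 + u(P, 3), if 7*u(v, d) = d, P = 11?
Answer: -77697/7 ≈ -11100.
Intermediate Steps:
u(v, d) = d/7
-5*15*148 + u(P, 3) = -5*15*148 + (1/7)*3 = -75*148 + 3/7 = -11100 + 3/7 = -77697/7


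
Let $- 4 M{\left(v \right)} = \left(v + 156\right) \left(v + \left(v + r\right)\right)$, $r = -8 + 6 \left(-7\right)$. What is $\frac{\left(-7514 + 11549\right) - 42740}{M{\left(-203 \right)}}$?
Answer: $\frac{38705}{5358} \approx 7.2238$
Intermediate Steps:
$r = -50$ ($r = -8 - 42 = -50$)
$M{\left(v \right)} = - \frac{\left(-50 + 2 v\right) \left(156 + v\right)}{4}$ ($M{\left(v \right)} = - \frac{\left(v + 156\right) \left(v + \left(v - 50\right)\right)}{4} = - \frac{\left(156 + v\right) \left(v + \left(-50 + v\right)\right)}{4} = - \frac{\left(156 + v\right) \left(-50 + 2 v\right)}{4} = - \frac{\left(-50 + 2 v\right) \left(156 + v\right)}{4}$)
$\frac{\left(-7514 + 11549\right) - 42740}{M{\left(-203 \right)}} = \frac{\left(-7514 + 11549\right) - 42740}{1950 - - \frac{26593}{2} - \frac{\left(-203\right)^{2}}{2}} = \frac{4035 - 42740}{1950 + \frac{26593}{2} - \frac{41209}{2}} = - \frac{38705}{1950 + \frac{26593}{2} - \frac{41209}{2}} = - \frac{38705}{-5358} = \left(-38705\right) \left(- \frac{1}{5358}\right) = \frac{38705}{5358}$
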